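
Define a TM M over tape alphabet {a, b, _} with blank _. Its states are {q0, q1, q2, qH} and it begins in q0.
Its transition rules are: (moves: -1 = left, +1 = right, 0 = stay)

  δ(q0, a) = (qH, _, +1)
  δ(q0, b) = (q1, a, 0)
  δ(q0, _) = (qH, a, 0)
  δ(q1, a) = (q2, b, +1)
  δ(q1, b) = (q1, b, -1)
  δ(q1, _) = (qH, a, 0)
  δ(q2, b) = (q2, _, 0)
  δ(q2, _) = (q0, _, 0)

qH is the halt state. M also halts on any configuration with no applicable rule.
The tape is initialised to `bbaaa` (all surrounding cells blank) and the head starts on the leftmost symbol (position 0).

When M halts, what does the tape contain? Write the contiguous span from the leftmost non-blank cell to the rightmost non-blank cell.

state=q0 head=0 tape=[b]baaa   (q0,b)→(q1,a,0)
state=q1 head=0 tape=[a]baaa   (q1,a)→(q2,b,+1)
state=q2 head=1 tape=b[b]aaa   (q2,b)→(q2,_,0)
state=q2 head=1 tape=b[_]aaa   (q2,_)→(q0,_,0)
state=q0 head=1 tape=b[_]aaa   (q0,_)→(qH,a,0)
state=qH head=1 tape=b[a]aaa
The non-blank tape span at halt is baaaa.

baaaa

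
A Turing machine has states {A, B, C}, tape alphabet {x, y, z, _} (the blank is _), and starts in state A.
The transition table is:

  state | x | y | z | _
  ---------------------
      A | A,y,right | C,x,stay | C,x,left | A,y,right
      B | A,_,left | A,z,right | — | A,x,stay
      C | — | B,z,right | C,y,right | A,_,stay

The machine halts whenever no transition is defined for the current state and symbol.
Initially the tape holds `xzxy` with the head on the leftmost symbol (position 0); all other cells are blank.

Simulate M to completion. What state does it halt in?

C

A | _[x]zxy   read x → write y, move right, go to A
A | _y[z]xy   read z → write x, move left, go to C
C | _[y]xxy   read y → write z, move right, go to B
B | _z[x]xy   read x → write _, move left, go to A
A | _[z]_xy   read z → write x, move left, go to C
C | [_]x_xy   read _ → write _, move stay, go to A
A | [_]x_xy   read _ → write y, move right, go to A
A | y[x]_xy   read x → write y, move right, go to A
A | yy[_]xy   read _ → write y, move right, go to A
A | yyy[x]y   read x → write y, move right, go to A
A | yyyy[y]   read y → write x, move stay, go to C
C | yyyy[x]
No transition is defined for (C, x); M halts in state C.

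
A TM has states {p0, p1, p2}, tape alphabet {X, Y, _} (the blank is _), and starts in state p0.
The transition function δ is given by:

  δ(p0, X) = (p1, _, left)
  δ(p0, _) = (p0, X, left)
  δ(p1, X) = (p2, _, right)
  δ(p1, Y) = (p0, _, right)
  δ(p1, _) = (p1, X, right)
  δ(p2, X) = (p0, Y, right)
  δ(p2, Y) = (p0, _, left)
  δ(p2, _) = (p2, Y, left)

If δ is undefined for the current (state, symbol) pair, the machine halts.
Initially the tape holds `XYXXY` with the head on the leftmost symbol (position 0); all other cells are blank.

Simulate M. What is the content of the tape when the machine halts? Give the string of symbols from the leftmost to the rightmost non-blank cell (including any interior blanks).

XYYYX

state=p0 head=0 tape=_[X]YXXY   (p0,X)→(p1,_,left)
state=p1 head=-1 tape=[_]_YXXY   (p1,_)→(p1,X,right)
state=p1 head=0 tape=X[_]YXXY   (p1,_)→(p1,X,right)
state=p1 head=1 tape=XX[Y]XXY   (p1,Y)→(p0,_,right)
state=p0 head=2 tape=XX_[X]XY   (p0,X)→(p1,_,left)
state=p1 head=1 tape=XX[_]_XY   (p1,_)→(p1,X,right)
state=p1 head=2 tape=XXX[_]XY   (p1,_)→(p1,X,right)
state=p1 head=3 tape=XXXX[X]Y   (p1,X)→(p2,_,right)
state=p2 head=4 tape=XXXX_[Y]   (p2,Y)→(p0,_,left)
state=p0 head=3 tape=XXXX[_]_   (p0,_)→(p0,X,left)
state=p0 head=2 tape=XXX[X]X_   (p0,X)→(p1,_,left)
state=p1 head=1 tape=XX[X]_X_   (p1,X)→(p2,_,right)
state=p2 head=2 tape=XX_[_]X_   (p2,_)→(p2,Y,left)
state=p2 head=1 tape=XX[_]YX_   (p2,_)→(p2,Y,left)
state=p2 head=0 tape=X[X]YYX_   (p2,X)→(p0,Y,right)
state=p0 head=1 tape=XY[Y]YX_
The non-blank tape span at halt is XYYYX.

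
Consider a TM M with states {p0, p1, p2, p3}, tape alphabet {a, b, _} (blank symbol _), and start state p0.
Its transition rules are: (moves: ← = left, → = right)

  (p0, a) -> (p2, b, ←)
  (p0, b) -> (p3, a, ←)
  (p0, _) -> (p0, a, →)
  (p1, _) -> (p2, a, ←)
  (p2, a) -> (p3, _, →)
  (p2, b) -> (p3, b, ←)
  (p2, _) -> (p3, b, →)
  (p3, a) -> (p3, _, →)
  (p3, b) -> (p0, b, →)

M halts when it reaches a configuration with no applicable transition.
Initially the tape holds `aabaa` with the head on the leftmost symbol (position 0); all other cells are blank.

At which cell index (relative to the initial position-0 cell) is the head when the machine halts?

-2

state=p0 head=0 tape=__[a]abaa   (p0,a)→(p2,b,←)
state=p2 head=-1 tape=_[_]babaa   (p2,_)→(p3,b,→)
state=p3 head=0 tape=_b[b]abaa   (p3,b)→(p0,b,→)
state=p0 head=1 tape=_bb[a]baa   (p0,a)→(p2,b,←)
state=p2 head=0 tape=_b[b]bbaa   (p2,b)→(p3,b,←)
state=p3 head=-1 tape=_[b]bbbaa   (p3,b)→(p0,b,→)
state=p0 head=0 tape=_b[b]bbaa   (p0,b)→(p3,a,←)
state=p3 head=-1 tape=_[b]abbaa   (p3,b)→(p0,b,→)
state=p0 head=0 tape=_b[a]bbaa   (p0,a)→(p2,b,←)
state=p2 head=-1 tape=_[b]bbbaa   (p2,b)→(p3,b,←)
state=p3 head=-2 tape=[_]bbbbaa
At halt the head is at cell -2.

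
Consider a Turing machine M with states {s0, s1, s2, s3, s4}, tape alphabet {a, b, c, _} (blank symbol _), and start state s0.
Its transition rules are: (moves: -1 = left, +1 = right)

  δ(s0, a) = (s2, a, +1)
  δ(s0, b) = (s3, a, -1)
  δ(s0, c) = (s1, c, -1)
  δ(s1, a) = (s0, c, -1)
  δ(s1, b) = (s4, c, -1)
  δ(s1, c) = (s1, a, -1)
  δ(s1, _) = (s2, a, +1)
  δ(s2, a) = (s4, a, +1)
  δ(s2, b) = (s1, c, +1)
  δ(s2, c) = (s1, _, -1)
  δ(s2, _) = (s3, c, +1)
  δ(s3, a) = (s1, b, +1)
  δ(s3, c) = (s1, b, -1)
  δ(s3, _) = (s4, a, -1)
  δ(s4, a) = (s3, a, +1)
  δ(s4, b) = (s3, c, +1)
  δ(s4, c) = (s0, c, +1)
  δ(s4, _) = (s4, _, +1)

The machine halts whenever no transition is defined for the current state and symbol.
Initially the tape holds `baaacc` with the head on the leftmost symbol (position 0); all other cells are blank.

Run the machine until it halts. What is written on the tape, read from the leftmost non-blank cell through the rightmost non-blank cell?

s0 | ___[b]aaacc   read b → write a, move -1, go to s3
s3 | __[_]aaaacc   read _ → write a, move -1, go to s4
s4 | _[_]aaaaacc   read _ → write _, move +1, go to s4
s4 | __[a]aaaacc   read a → write a, move +1, go to s3
s3 | __a[a]aaacc   read a → write b, move +1, go to s1
s1 | __ab[a]aacc   read a → write c, move -1, go to s0
s0 | __a[b]caacc   read b → write a, move -1, go to s3
s3 | __[a]acaacc   read a → write b, move +1, go to s1
s1 | __b[a]caacc   read a → write c, move -1, go to s0
s0 | __[b]ccaacc   read b → write a, move -1, go to s3
s3 | _[_]accaacc   read _ → write a, move -1, go to s4
s4 | [_]aaccaacc   read _ → write _, move +1, go to s4
s4 | _[a]accaacc   read a → write a, move +1, go to s3
s3 | _a[a]ccaacc   read a → write b, move +1, go to s1
s1 | _ab[c]caacc   read c → write a, move -1, go to s1
s1 | _a[b]acaacc   read b → write c, move -1, go to s4
s4 | _[a]cacaacc   read a → write a, move +1, go to s3
s3 | _a[c]acaacc   read c → write b, move -1, go to s1
s1 | _[a]bacaacc   read a → write c, move -1, go to s0
s0 | [_]cbacaacc
The non-blank tape span at halt is cbacaacc.

cbacaacc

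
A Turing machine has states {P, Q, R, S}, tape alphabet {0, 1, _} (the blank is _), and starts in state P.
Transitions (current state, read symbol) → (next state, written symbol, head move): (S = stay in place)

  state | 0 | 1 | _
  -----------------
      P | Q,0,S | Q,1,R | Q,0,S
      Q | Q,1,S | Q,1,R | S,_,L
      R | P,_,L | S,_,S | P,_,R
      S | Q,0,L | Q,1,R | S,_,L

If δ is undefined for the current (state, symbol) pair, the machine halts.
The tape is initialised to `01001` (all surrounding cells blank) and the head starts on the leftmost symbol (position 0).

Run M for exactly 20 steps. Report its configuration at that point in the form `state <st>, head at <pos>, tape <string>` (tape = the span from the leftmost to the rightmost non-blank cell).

state S, head at 4, tape 11111

P | [0]1001_   read 0 → write 0, move S, go to Q
Q | [0]1001_   read 0 → write 1, move S, go to Q
Q | [1]1001_   read 1 → write 1, move R, go to Q
Q | 1[1]001_   read 1 → write 1, move R, go to Q
Q | 11[0]01_   read 0 → write 1, move S, go to Q
Q | 11[1]01_   read 1 → write 1, move R, go to Q
Q | 111[0]1_   read 0 → write 1, move S, go to Q
Q | 111[1]1_   read 1 → write 1, move R, go to Q
Q | 1111[1]_   read 1 → write 1, move R, go to Q
Q | 11111[_]   read _ → write _, move L, go to S
S | 1111[1]_   read 1 → write 1, move R, go to Q
Q | 11111[_]   read _ → write _, move L, go to S
S | 1111[1]_   read 1 → write 1, move R, go to Q
Q | 11111[_]   read _ → write _, move L, go to S
S | 1111[1]_   read 1 → write 1, move R, go to Q
Q | 11111[_]   read _ → write _, move L, go to S
S | 1111[1]_   read 1 → write 1, move R, go to Q
Q | 11111[_]   read _ → write _, move L, go to S
S | 1111[1]_   read 1 → write 1, move R, go to Q
Q | 11111[_]   read _ → write _, move L, go to S
S | 1111[1]_
After 20 steps: state S, head at 4, tape 11111.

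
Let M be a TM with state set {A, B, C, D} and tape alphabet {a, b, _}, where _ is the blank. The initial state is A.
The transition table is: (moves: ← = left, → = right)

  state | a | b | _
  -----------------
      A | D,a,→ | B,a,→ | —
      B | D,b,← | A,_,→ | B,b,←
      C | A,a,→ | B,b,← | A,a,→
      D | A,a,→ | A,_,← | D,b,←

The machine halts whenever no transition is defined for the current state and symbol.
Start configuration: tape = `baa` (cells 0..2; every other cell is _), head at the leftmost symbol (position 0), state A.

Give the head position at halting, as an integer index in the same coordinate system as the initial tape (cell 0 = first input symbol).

4

A | [b]aa__   read b → write a, move →, go to B
B | a[a]a__   read a → write b, move ←, go to D
D | [a]ba__   read a → write a, move →, go to A
A | a[b]a__   read b → write a, move →, go to B
B | aa[a]__   read a → write b, move ←, go to D
D | a[a]b__   read a → write a, move →, go to A
A | aa[b]__   read b → write a, move →, go to B
B | aaa[_]_   read _ → write b, move ←, go to B
B | aa[a]b_   read a → write b, move ←, go to D
D | a[a]bb_   read a → write a, move →, go to A
A | aa[b]b_   read b → write a, move →, go to B
B | aaa[b]_   read b → write _, move →, go to A
A | aaa_[_]
At halt the head is at cell 4.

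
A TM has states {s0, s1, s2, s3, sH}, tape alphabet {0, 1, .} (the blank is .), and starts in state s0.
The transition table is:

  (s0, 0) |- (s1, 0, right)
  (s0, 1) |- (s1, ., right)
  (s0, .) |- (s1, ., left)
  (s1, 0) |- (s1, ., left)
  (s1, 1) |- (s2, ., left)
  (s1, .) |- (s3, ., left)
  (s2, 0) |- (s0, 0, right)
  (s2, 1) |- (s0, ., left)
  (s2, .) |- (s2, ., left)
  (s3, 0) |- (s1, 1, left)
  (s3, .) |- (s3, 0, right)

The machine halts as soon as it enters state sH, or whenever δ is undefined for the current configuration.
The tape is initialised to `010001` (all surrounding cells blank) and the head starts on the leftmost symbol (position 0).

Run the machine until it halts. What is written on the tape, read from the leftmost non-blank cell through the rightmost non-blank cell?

0000001001

s0 | ....[0]10001   read 0 → write 0, move right, go to s1
s1 | ....0[1]0001   read 1 → write ., move left, go to s2
s2 | ....[0].0001   read 0 → write 0, move right, go to s0
s0 | ....0[.]0001   read . → write ., move left, go to s1
s1 | ....[0].0001   read 0 → write ., move left, go to s1
s1 | ...[.]..0001   read . → write ., move left, go to s3
s3 | ..[.]...0001   read . → write 0, move right, go to s3
s3 | ..0[.]..0001   read . → write 0, move right, go to s3
s3 | ..00[.].0001   read . → write 0, move right, go to s3
s3 | ..000[.]0001   read . → write 0, move right, go to s3
s3 | ..0000[0]001   read 0 → write 1, move left, go to s1
s1 | ..000[0]1001   read 0 → write ., move left, go to s1
s1 | ..00[0].1001   read 0 → write ., move left, go to s1
s1 | ..0[0]..1001   read 0 → write ., move left, go to s1
s1 | ..[0]...1001   read 0 → write ., move left, go to s1
s1 | .[.]....1001   read . → write ., move left, go to s3
s3 | [.].....1001   read . → write 0, move right, go to s3
s3 | 0[.]....1001   read . → write 0, move right, go to s3
s3 | 00[.]...1001   read . → write 0, move right, go to s3
s3 | 000[.]..1001   read . → write 0, move right, go to s3
s3 | 0000[.].1001   read . → write 0, move right, go to s3
s3 | 00000[.]1001   read . → write 0, move right, go to s3
s3 | 000000[1]001
The non-blank tape span at halt is 0000001001.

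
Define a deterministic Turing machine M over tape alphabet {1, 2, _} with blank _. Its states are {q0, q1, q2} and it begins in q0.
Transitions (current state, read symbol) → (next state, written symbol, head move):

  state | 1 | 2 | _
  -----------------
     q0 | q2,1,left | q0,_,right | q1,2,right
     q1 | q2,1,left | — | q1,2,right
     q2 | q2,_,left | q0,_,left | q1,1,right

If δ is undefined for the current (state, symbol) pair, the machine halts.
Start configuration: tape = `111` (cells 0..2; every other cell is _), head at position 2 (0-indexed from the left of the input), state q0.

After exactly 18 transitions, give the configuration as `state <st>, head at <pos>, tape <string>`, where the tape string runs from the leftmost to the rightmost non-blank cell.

state q1, head at 2, tape 1_21

q0 | _11[1]   read 1 → write 1, move left, go to q2
q2 | _1[1]1   read 1 → write _, move left, go to q2
q2 | _[1]_1   read 1 → write _, move left, go to q2
q2 | [_]__1   read _ → write 1, move right, go to q1
q1 | 1[_]_1   read _ → write 2, move right, go to q1
q1 | 12[_]1   read _ → write 2, move right, go to q1
q1 | 122[1]   read 1 → write 1, move left, go to q2
q2 | 12[2]1   read 2 → write _, move left, go to q0
q0 | 1[2]_1   read 2 → write _, move right, go to q0
q0 | 1_[_]1   read _ → write 2, move right, go to q1
q1 | 1_2[1]   read 1 → write 1, move left, go to q2
q2 | 1_[2]1   read 2 → write _, move left, go to q0
q0 | 1[_]_1   read _ → write 2, move right, go to q1
q1 | 12[_]1   read _ → write 2, move right, go to q1
q1 | 122[1]   read 1 → write 1, move left, go to q2
q2 | 12[2]1   read 2 → write _, move left, go to q0
q0 | 1[2]_1   read 2 → write _, move right, go to q0
q0 | 1_[_]1   read _ → write 2, move right, go to q1
q1 | 1_2[1]
After 18 steps: state q1, head at 2, tape 1_21.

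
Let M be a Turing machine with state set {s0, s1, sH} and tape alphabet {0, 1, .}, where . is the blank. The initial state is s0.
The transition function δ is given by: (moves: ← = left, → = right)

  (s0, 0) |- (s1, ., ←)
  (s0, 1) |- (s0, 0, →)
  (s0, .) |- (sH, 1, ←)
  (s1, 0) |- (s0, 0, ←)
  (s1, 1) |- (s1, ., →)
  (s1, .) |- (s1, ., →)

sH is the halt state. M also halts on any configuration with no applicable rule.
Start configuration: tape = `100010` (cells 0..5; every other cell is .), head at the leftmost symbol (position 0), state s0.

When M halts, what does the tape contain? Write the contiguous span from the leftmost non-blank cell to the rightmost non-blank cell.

10.0010

state=s0 head=0 tape=..[1]00010   (s0,1)→(s0,0,→)
state=s0 head=1 tape=..0[0]0010   (s0,0)→(s1,.,←)
state=s1 head=0 tape=..[0].0010   (s1,0)→(s0,0,←)
state=s0 head=-1 tape=.[.]0.0010   (s0,.)→(sH,1,←)
state=sH head=-2 tape=[.]10.0010
The non-blank tape span at halt is 10.0010.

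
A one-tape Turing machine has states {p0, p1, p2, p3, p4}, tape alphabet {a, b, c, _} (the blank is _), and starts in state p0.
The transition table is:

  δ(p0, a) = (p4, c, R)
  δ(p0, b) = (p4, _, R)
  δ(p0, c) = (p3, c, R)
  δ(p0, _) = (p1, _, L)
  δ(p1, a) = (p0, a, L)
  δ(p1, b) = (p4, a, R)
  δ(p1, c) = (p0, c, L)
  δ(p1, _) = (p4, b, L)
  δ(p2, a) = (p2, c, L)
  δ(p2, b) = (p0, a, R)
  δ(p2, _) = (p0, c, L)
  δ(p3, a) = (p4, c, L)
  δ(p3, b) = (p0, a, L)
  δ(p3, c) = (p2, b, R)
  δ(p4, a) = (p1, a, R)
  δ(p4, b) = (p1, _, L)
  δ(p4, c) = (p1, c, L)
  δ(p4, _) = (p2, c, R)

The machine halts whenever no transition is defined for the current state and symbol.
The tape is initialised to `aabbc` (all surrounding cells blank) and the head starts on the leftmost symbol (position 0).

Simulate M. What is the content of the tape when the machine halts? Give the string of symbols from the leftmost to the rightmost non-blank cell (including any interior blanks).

p0 | [a]abbc   read a → write c, move R, go to p4
p4 | c[a]bbc   read a → write a, move R, go to p1
p1 | ca[b]bc   read b → write a, move R, go to p4
p4 | caa[b]c   read b → write _, move L, go to p1
p1 | ca[a]_c   read a → write a, move L, go to p0
p0 | c[a]a_c   read a → write c, move R, go to p4
p4 | cc[a]_c   read a → write a, move R, go to p1
p1 | cca[_]c   read _ → write b, move L, go to p4
p4 | cc[a]bc   read a → write a, move R, go to p1
p1 | cca[b]c   read b → write a, move R, go to p4
p4 | ccaa[c]   read c → write c, move L, go to p1
p1 | cca[a]c   read a → write a, move L, go to p0
p0 | cc[a]ac   read a → write c, move R, go to p4
p4 | ccc[a]c   read a → write a, move R, go to p1
p1 | ccca[c]   read c → write c, move L, go to p0
p0 | ccc[a]c   read a → write c, move R, go to p4
p4 | cccc[c]   read c → write c, move L, go to p1
p1 | ccc[c]c   read c → write c, move L, go to p0
p0 | cc[c]cc   read c → write c, move R, go to p3
p3 | ccc[c]c   read c → write b, move R, go to p2
p2 | cccb[c]
The non-blank tape span at halt is cccbc.

cccbc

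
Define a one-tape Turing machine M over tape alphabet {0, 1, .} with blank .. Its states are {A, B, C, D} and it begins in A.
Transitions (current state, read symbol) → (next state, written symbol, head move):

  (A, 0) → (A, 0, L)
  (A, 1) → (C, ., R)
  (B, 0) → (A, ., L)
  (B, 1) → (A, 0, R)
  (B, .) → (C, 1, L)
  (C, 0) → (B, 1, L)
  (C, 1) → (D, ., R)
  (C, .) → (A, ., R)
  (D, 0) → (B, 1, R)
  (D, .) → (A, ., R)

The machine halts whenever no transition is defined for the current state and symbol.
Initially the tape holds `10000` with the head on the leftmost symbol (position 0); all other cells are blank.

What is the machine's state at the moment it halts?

A

state=A head=0 tape=.[1]0000   (A,1)→(C,.,R)
state=C head=1 tape=..[0]000   (C,0)→(B,1,L)
state=B head=0 tape=.[.]1000   (B,.)→(C,1,L)
state=C head=-1 tape=[.]11000   (C,.)→(A,.,R)
state=A head=0 tape=.[1]1000   (A,1)→(C,.,R)
state=C head=1 tape=..[1]000   (C,1)→(D,.,R)
state=D head=2 tape=...[0]00   (D,0)→(B,1,R)
state=B head=3 tape=...1[0]0   (B,0)→(A,.,L)
state=A head=2 tape=...[1].0   (A,1)→(C,.,R)
state=C head=3 tape=....[.]0   (C,.)→(A,.,R)
state=A head=4 tape=.....[0]   (A,0)→(A,0,L)
state=A head=3 tape=....[.]0
No transition is defined for (A, .); M halts in state A.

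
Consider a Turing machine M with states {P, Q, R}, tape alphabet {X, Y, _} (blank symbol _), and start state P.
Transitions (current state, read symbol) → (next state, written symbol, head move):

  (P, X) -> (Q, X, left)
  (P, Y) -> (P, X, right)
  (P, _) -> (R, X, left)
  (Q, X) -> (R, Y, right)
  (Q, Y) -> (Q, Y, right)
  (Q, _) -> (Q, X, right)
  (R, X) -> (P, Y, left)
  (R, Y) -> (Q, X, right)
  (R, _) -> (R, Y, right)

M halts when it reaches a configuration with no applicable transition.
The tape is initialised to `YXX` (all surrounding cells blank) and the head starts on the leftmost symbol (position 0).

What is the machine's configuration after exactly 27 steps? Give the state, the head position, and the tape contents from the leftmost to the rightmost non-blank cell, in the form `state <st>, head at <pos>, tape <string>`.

P | [Y]XX__   read Y → write X, move right, go to P
P | X[X]X__   read X → write X, move left, go to Q
Q | [X]XX__   read X → write Y, move right, go to R
R | Y[X]X__   read X → write Y, move left, go to P
P | [Y]YX__   read Y → write X, move right, go to P
P | X[Y]X__   read Y → write X, move right, go to P
P | XX[X]__   read X → write X, move left, go to Q
Q | X[X]X__   read X → write Y, move right, go to R
R | XY[X]__   read X → write Y, move left, go to P
P | X[Y]Y__   read Y → write X, move right, go to P
P | XX[Y]__   read Y → write X, move right, go to P
P | XXX[_]_   read _ → write X, move left, go to R
R | XX[X]X_   read X → write Y, move left, go to P
P | X[X]YX_   read X → write X, move left, go to Q
Q | [X]XYX_   read X → write Y, move right, go to R
R | Y[X]YX_   read X → write Y, move left, go to P
P | [Y]YYX_   read Y → write X, move right, go to P
P | X[Y]YX_   read Y → write X, move right, go to P
P | XX[Y]X_   read Y → write X, move right, go to P
P | XXX[X]_   read X → write X, move left, go to Q
Q | XX[X]X_   read X → write Y, move right, go to R
R | XXY[X]_   read X → write Y, move left, go to P
P | XX[Y]Y_   read Y → write X, move right, go to P
P | XXX[Y]_   read Y → write X, move right, go to P
P | XXXX[_]   read _ → write X, move left, go to R
R | XXX[X]X   read X → write Y, move left, go to P
P | XX[X]YX   read X → write X, move left, go to Q
Q | X[X]XYX
After 27 steps: state Q, head at 1, tape XXXYX.

state Q, head at 1, tape XXXYX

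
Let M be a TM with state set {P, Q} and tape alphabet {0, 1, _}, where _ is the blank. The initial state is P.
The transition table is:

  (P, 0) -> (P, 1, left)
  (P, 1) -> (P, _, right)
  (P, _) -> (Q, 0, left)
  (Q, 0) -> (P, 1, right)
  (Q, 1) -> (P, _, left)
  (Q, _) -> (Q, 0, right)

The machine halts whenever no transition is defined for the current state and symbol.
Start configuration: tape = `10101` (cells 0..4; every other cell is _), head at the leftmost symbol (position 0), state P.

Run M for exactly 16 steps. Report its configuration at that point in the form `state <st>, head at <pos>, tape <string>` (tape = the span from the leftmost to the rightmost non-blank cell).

state P, head at 6, tape 0101_01

P | _[1]0101__   read 1 → write _, move right, go to P
P | __[0]101__   read 0 → write 1, move left, go to P
P | _[_]1101__   read _ → write 0, move left, go to Q
Q | [_]01101__   read _ → write 0, move right, go to Q
Q | 0[0]1101__   read 0 → write 1, move right, go to P
P | 01[1]101__   read 1 → write _, move right, go to P
P | 01_[1]01__   read 1 → write _, move right, go to P
P | 01__[0]1__   read 0 → write 1, move left, go to P
P | 01_[_]11__   read _ → write 0, move left, go to Q
Q | 01[_]011__   read _ → write 0, move right, go to Q
Q | 010[0]11__   read 0 → write 1, move right, go to P
P | 0101[1]1__   read 1 → write _, move right, go to P
P | 0101_[1]__   read 1 → write _, move right, go to P
P | 0101__[_]_   read _ → write 0, move left, go to Q
Q | 0101_[_]0_   read _ → write 0, move right, go to Q
Q | 0101_0[0]_   read 0 → write 1, move right, go to P
P | 0101_01[_]
After 16 steps: state P, head at 6, tape 0101_01.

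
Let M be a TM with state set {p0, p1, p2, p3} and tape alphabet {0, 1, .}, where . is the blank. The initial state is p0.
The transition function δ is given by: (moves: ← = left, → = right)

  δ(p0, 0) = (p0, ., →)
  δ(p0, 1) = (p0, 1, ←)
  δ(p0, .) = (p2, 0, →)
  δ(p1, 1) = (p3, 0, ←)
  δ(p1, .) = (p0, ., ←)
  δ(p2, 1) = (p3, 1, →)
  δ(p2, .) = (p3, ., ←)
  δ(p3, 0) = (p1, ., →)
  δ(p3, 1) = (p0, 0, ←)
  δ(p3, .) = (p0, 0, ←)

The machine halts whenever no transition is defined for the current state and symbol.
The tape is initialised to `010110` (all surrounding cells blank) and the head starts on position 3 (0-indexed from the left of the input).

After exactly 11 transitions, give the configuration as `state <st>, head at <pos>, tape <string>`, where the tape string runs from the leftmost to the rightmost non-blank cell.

state=p0 head=3 tape=010[1]10   (p0,1)→(p0,1,←)
state=p0 head=2 tape=01[0]110   (p0,0)→(p0,.,→)
state=p0 head=3 tape=01.[1]10   (p0,1)→(p0,1,←)
state=p0 head=2 tape=01[.]110   (p0,.)→(p2,0,→)
state=p2 head=3 tape=010[1]10   (p2,1)→(p3,1,→)
state=p3 head=4 tape=0101[1]0   (p3,1)→(p0,0,←)
state=p0 head=3 tape=010[1]00   (p0,1)→(p0,1,←)
state=p0 head=2 tape=01[0]100   (p0,0)→(p0,.,→)
state=p0 head=3 tape=01.[1]00   (p0,1)→(p0,1,←)
state=p0 head=2 tape=01[.]100   (p0,.)→(p2,0,→)
state=p2 head=3 tape=010[1]00   (p2,1)→(p3,1,→)
state=p3 head=4 tape=0101[0]0
After 11 steps: state p3, head at 4, tape 010100.

state p3, head at 4, tape 010100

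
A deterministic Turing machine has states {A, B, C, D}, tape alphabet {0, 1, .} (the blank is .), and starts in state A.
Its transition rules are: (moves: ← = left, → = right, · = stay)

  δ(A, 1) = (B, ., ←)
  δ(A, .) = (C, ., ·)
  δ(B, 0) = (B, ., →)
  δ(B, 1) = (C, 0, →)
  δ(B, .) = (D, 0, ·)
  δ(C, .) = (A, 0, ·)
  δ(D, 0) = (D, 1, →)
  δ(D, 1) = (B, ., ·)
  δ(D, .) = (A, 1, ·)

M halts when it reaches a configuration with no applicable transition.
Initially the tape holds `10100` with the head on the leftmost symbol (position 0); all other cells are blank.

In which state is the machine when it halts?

state=A head=0 tape=.[1]0100   (A,1)→(B,.,←)
state=B head=-1 tape=[.].0100   (B,.)→(D,0,·)
state=D head=-1 tape=[0].0100   (D,0)→(D,1,→)
state=D head=0 tape=1[.]0100   (D,.)→(A,1,·)
state=A head=0 tape=1[1]0100   (A,1)→(B,.,←)
state=B head=-1 tape=[1].0100   (B,1)→(C,0,→)
state=C head=0 tape=0[.]0100   (C,.)→(A,0,·)
state=A head=0 tape=0[0]0100
No transition is defined for (A, 0); M halts in state A.

A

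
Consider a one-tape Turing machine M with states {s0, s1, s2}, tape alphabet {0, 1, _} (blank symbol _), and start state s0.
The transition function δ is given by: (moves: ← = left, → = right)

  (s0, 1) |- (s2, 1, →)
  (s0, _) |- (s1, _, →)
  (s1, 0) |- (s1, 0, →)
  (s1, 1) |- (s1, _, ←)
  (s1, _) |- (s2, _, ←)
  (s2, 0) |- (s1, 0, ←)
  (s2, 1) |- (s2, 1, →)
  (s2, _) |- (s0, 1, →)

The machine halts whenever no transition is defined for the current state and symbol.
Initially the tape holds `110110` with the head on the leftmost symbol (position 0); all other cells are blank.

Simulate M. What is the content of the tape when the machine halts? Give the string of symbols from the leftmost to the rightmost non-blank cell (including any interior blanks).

s0 | __[1]10110   read 1 → write 1, move →, go to s2
s2 | __1[1]0110   read 1 → write 1, move →, go to s2
s2 | __11[0]110   read 0 → write 0, move ←, go to s1
s1 | __1[1]0110   read 1 → write _, move ←, go to s1
s1 | __[1]_0110   read 1 → write _, move ←, go to s1
s1 | _[_]__0110   read _ → write _, move ←, go to s2
s2 | [_]___0110   read _ → write 1, move →, go to s0
s0 | 1[_]__0110   read _ → write _, move →, go to s1
s1 | 1_[_]_0110   read _ → write _, move ←, go to s2
s2 | 1[_]__0110   read _ → write 1, move →, go to s0
s0 | 11[_]_0110   read _ → write _, move →, go to s1
s1 | 11_[_]0110   read _ → write _, move ←, go to s2
s2 | 11[_]_0110   read _ → write 1, move →, go to s0
s0 | 111[_]0110   read _ → write _, move →, go to s1
s1 | 111_[0]110   read 0 → write 0, move →, go to s1
s1 | 111_0[1]10   read 1 → write _, move ←, go to s1
s1 | 111_[0]_10   read 0 → write 0, move →, go to s1
s1 | 111_0[_]10   read _ → write _, move ←, go to s2
s2 | 111_[0]_10   read 0 → write 0, move ←, go to s1
s1 | 111[_]0_10   read _ → write _, move ←, go to s2
s2 | 11[1]_0_10   read 1 → write 1, move →, go to s2
s2 | 111[_]0_10   read _ → write 1, move →, go to s0
s0 | 1111[0]_10
The non-blank tape span at halt is 11110_10.

11110_10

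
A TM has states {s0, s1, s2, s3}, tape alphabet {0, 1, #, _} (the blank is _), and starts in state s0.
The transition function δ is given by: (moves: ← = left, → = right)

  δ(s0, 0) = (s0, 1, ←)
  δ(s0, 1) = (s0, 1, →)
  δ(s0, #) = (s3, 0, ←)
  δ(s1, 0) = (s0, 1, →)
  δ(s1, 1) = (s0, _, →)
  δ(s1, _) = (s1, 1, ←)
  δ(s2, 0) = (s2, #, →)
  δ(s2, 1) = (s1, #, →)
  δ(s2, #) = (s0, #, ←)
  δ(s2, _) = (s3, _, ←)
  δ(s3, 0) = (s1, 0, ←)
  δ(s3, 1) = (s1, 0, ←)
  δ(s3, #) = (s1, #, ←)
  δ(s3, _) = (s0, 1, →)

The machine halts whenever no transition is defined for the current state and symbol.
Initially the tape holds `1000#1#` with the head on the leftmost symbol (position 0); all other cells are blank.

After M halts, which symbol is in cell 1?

state=s0 head=0 tape=[1]000#1#   (s0,1)→(s0,1,→)
state=s0 head=1 tape=1[0]00#1#   (s0,0)→(s0,1,←)
state=s0 head=0 tape=[1]100#1#   (s0,1)→(s0,1,→)
state=s0 head=1 tape=1[1]00#1#   (s0,1)→(s0,1,→)
state=s0 head=2 tape=11[0]0#1#   (s0,0)→(s0,1,←)
state=s0 head=1 tape=1[1]10#1#   (s0,1)→(s0,1,→)
state=s0 head=2 tape=11[1]0#1#   (s0,1)→(s0,1,→)
state=s0 head=3 tape=111[0]#1#   (s0,0)→(s0,1,←)
state=s0 head=2 tape=11[1]1#1#   (s0,1)→(s0,1,→)
state=s0 head=3 tape=111[1]#1#   (s0,1)→(s0,1,→)
state=s0 head=4 tape=1111[#]1#   (s0,#)→(s3,0,←)
state=s3 head=3 tape=111[1]01#   (s3,1)→(s1,0,←)
state=s1 head=2 tape=11[1]001#   (s1,1)→(s0,_,→)
state=s0 head=3 tape=11_[0]01#   (s0,0)→(s0,1,←)
state=s0 head=2 tape=11[_]101#
Cell 1 holds 1 when M halts.

1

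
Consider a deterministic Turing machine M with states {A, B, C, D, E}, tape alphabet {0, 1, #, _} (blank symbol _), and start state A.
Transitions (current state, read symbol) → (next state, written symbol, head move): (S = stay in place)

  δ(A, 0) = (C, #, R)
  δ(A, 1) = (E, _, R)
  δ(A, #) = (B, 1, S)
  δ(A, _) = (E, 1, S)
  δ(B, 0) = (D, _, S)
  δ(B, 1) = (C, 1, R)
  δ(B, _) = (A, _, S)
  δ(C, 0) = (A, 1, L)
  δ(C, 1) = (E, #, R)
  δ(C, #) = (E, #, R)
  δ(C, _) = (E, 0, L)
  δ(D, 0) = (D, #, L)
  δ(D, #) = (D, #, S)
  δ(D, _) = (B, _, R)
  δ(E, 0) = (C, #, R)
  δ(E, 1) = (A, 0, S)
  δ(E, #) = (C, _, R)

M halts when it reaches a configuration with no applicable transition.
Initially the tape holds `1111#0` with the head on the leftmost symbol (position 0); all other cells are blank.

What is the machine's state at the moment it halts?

state=A head=0 tape=[1]111#0__   (A,1)→(E,_,R)
state=E head=1 tape=_[1]11#0__   (E,1)→(A,0,S)
state=A head=1 tape=_[0]11#0__   (A,0)→(C,#,R)
state=C head=2 tape=_#[1]1#0__   (C,1)→(E,#,R)
state=E head=3 tape=_##[1]#0__   (E,1)→(A,0,S)
state=A head=3 tape=_##[0]#0__   (A,0)→(C,#,R)
state=C head=4 tape=_###[#]0__   (C,#)→(E,#,R)
state=E head=5 tape=_####[0]__   (E,0)→(C,#,R)
state=C head=6 tape=_#####[_]_   (C,_)→(E,0,L)
state=E head=5 tape=_####[#]0_   (E,#)→(C,_,R)
state=C head=6 tape=_####_[0]_   (C,0)→(A,1,L)
state=A head=5 tape=_####[_]1_   (A,_)→(E,1,S)
state=E head=5 tape=_####[1]1_   (E,1)→(A,0,S)
state=A head=5 tape=_####[0]1_   (A,0)→(C,#,R)
state=C head=6 tape=_#####[1]_   (C,1)→(E,#,R)
state=E head=7 tape=_######[_]
No transition is defined for (E, _); M halts in state E.

E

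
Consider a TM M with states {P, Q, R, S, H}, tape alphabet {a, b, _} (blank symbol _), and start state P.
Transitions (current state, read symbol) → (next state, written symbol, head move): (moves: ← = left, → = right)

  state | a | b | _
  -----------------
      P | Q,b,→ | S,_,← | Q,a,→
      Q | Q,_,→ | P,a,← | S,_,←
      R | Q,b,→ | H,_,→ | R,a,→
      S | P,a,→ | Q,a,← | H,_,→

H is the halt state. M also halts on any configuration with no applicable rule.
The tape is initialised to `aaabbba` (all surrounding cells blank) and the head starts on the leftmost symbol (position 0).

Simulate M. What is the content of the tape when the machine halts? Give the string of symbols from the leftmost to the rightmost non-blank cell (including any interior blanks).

b_aaa

P | [a]aabbba_   read a → write b, move →, go to Q
Q | b[a]abbba_   read a → write _, move →, go to Q
Q | b_[a]bbba_   read a → write _, move →, go to Q
Q | b__[b]bba_   read b → write a, move ←, go to P
P | b_[_]abba_   read _ → write a, move →, go to Q
Q | b_a[a]bba_   read a → write _, move →, go to Q
Q | b_a_[b]ba_   read b → write a, move ←, go to P
P | b_a[_]aba_   read _ → write a, move →, go to Q
Q | b_aa[a]ba_   read a → write _, move →, go to Q
Q | b_aa_[b]a_   read b → write a, move ←, go to P
P | b_aa[_]aa_   read _ → write a, move →, go to Q
Q | b_aaa[a]a_   read a → write _, move →, go to Q
Q | b_aaa_[a]_   read a → write _, move →, go to Q
Q | b_aaa__[_]   read _ → write _, move ←, go to S
S | b_aaa_[_]_   read _ → write _, move →, go to H
H | b_aaa__[_]
The non-blank tape span at halt is b_aaa.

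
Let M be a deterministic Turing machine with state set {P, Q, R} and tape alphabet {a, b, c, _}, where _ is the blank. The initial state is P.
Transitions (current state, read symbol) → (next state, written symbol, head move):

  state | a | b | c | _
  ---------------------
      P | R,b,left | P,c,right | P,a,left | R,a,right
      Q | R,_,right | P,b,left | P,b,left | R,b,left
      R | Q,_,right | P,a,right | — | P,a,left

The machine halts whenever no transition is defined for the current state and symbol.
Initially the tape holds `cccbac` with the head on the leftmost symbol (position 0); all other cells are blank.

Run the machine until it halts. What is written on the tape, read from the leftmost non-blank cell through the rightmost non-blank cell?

aaaacbc

state=P head=0 tape=_[c]ccbac   (P,c)→(P,a,left)
state=P head=-1 tape=[_]accbac   (P,_)→(R,a,right)
state=R head=0 tape=a[a]ccbac   (R,a)→(Q,_,right)
state=Q head=1 tape=a_[c]cbac   (Q,c)→(P,b,left)
state=P head=0 tape=a[_]bcbac   (P,_)→(R,a,right)
state=R head=1 tape=aa[b]cbac   (R,b)→(P,a,right)
state=P head=2 tape=aaa[c]bac   (P,c)→(P,a,left)
state=P head=1 tape=aa[a]abac   (P,a)→(R,b,left)
state=R head=0 tape=a[a]babac   (R,a)→(Q,_,right)
state=Q head=1 tape=a_[b]abac   (Q,b)→(P,b,left)
state=P head=0 tape=a[_]babac   (P,_)→(R,a,right)
state=R head=1 tape=aa[b]abac   (R,b)→(P,a,right)
state=P head=2 tape=aaa[a]bac   (P,a)→(R,b,left)
state=R head=1 tape=aa[a]bbac   (R,a)→(Q,_,right)
state=Q head=2 tape=aa_[b]bac   (Q,b)→(P,b,left)
state=P head=1 tape=aa[_]bbac   (P,_)→(R,a,right)
state=R head=2 tape=aaa[b]bac   (R,b)→(P,a,right)
state=P head=3 tape=aaaa[b]ac   (P,b)→(P,c,right)
state=P head=4 tape=aaaac[a]c   (P,a)→(R,b,left)
state=R head=3 tape=aaaa[c]bc
The non-blank tape span at halt is aaaacbc.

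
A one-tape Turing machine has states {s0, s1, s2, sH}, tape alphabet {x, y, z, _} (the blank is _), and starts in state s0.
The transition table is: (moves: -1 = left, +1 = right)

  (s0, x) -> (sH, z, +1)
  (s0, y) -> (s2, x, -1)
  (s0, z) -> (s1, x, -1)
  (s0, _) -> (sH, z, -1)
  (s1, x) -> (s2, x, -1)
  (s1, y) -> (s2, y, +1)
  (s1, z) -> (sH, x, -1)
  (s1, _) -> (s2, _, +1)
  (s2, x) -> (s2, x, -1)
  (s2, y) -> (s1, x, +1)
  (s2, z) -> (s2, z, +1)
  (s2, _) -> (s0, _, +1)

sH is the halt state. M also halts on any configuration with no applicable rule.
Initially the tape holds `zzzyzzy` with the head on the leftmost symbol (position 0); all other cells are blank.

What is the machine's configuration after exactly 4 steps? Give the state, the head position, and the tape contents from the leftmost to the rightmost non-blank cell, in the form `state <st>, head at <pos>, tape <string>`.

s0 | _[z]zzyzzy   read z → write x, move -1, go to s1
s1 | [_]xzzyzzy   read _ → write _, move +1, go to s2
s2 | _[x]zzyzzy   read x → write x, move -1, go to s2
s2 | [_]xzzyzzy   read _ → write _, move +1, go to s0
s0 | _[x]zzyzzy
After 4 steps: state s0, head at 0, tape xzzyzzy.

state s0, head at 0, tape xzzyzzy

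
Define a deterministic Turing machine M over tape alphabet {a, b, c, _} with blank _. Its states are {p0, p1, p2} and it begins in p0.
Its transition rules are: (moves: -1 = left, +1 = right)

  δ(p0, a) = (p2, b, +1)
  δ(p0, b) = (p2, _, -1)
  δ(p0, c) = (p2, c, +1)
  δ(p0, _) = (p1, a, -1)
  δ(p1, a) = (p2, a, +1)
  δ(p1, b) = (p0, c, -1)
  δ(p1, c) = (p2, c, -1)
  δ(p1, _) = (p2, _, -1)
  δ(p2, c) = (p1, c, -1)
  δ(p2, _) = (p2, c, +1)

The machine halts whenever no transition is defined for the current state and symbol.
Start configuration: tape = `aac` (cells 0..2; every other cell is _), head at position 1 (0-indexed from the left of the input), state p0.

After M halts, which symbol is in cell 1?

c

p0 | ___a[a]c   read a → write b, move +1, go to p2
p2 | ___ab[c]   read c → write c, move -1, go to p1
p1 | ___a[b]c   read b → write c, move -1, go to p0
p0 | ___[a]cc   read a → write b, move +1, go to p2
p2 | ___b[c]c   read c → write c, move -1, go to p1
p1 | ___[b]cc   read b → write c, move -1, go to p0
p0 | __[_]ccc   read _ → write a, move -1, go to p1
p1 | _[_]accc   read _ → write _, move -1, go to p2
p2 | [_]_accc   read _ → write c, move +1, go to p2
p2 | c[_]accc   read _ → write c, move +1, go to p2
p2 | cc[a]ccc
Cell 1 holds c when M halts.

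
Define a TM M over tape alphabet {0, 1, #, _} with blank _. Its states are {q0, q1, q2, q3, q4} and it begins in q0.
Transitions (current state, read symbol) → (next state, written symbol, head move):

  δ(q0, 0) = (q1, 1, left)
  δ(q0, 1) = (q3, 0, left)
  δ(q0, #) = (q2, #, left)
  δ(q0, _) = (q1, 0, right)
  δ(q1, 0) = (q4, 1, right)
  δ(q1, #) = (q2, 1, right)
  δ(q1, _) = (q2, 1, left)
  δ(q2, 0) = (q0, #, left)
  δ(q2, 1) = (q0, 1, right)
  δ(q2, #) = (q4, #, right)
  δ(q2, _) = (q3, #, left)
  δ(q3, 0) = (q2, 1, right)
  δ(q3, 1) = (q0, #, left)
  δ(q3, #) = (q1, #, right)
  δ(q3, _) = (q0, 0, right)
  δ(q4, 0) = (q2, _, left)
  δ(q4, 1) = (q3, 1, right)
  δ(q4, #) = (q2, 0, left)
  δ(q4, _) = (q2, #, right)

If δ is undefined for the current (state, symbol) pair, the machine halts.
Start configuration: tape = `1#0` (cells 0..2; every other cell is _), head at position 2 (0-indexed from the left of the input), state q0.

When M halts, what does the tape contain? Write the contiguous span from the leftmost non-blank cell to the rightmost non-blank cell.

q0 | _1#[0]__   read 0 → write 1, move left, go to q1
q1 | _1[#]1__   read # → write 1, move right, go to q2
q2 | _11[1]__   read 1 → write 1, move right, go to q0
q0 | _111[_]_   read _ → write 0, move right, go to q1
q1 | _1110[_]   read _ → write 1, move left, go to q2
q2 | _111[0]1   read 0 → write #, move left, go to q0
q0 | _11[1]#1   read 1 → write 0, move left, go to q3
q3 | _1[1]0#1   read 1 → write #, move left, go to q0
q0 | _[1]#0#1   read 1 → write 0, move left, go to q3
q3 | [_]0#0#1   read _ → write 0, move right, go to q0
q0 | 0[0]#0#1   read 0 → write 1, move left, go to q1
q1 | [0]1#0#1   read 0 → write 1, move right, go to q4
q4 | 1[1]#0#1   read 1 → write 1, move right, go to q3
q3 | 11[#]0#1   read # → write #, move right, go to q1
q1 | 11#[0]#1   read 0 → write 1, move right, go to q4
q4 | 11#1[#]1   read # → write 0, move left, go to q2
q2 | 11#[1]01   read 1 → write 1, move right, go to q0
q0 | 11#1[0]1   read 0 → write 1, move left, go to q1
q1 | 11#[1]11
The non-blank tape span at halt is 11#111.

11#111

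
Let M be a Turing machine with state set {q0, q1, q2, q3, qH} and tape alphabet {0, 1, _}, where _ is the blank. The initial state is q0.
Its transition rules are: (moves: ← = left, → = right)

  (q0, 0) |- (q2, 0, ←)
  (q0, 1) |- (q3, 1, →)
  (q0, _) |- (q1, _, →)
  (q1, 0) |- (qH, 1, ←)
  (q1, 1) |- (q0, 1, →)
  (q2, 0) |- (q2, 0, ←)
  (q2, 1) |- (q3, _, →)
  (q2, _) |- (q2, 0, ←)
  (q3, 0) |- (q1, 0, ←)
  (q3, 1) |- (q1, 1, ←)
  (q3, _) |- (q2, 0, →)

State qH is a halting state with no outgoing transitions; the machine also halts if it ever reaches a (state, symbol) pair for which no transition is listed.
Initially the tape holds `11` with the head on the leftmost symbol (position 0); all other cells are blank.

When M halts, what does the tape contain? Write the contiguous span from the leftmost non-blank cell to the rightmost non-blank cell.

state=q0 head=0 tape=[1]1__   (q0,1)→(q3,1,→)
state=q3 head=1 tape=1[1]__   (q3,1)→(q1,1,←)
state=q1 head=0 tape=[1]1__   (q1,1)→(q0,1,→)
state=q0 head=1 tape=1[1]__   (q0,1)→(q3,1,→)
state=q3 head=2 tape=11[_]_   (q3,_)→(q2,0,→)
state=q2 head=3 tape=110[_]   (q2,_)→(q2,0,←)
state=q2 head=2 tape=11[0]0   (q2,0)→(q2,0,←)
state=q2 head=1 tape=1[1]00   (q2,1)→(q3,_,→)
state=q3 head=2 tape=1_[0]0   (q3,0)→(q1,0,←)
state=q1 head=1 tape=1[_]00
The non-blank tape span at halt is 1_00.

1_00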